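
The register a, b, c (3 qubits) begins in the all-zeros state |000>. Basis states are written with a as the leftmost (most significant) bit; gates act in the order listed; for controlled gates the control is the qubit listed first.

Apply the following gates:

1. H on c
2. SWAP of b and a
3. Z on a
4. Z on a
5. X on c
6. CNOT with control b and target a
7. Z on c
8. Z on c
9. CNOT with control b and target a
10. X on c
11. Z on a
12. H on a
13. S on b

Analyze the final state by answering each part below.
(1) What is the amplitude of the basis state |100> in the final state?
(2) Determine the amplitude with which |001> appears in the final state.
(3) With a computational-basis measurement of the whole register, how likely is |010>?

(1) The final state's coefficient on |100> equals 1/2. Key observation: steps 4-11 multiply out to the identity, so the circuit reduces to the remaining gates.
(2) |001> carries amplitude 1/2 in the final state.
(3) The probability of measuring |010> is 0.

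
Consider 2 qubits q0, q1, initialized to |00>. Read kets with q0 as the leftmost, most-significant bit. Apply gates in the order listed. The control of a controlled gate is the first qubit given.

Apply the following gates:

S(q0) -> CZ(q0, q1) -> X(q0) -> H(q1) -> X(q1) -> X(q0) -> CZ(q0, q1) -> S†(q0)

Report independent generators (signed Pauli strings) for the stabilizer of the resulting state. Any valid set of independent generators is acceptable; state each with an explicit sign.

The stabilizer group can be generated by +IX, +ZI, among other valid generating sets.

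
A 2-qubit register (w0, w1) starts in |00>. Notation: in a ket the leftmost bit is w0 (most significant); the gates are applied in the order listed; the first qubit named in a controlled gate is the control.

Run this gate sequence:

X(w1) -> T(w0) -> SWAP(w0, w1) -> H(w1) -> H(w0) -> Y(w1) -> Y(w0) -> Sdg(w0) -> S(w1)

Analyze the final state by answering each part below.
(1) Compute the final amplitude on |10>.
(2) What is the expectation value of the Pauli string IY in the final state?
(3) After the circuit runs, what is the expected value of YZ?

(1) The final state's coefficient on |10> equals -I/2.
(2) The observable IY averages to -1.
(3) In the final state, YZ has expectation 0.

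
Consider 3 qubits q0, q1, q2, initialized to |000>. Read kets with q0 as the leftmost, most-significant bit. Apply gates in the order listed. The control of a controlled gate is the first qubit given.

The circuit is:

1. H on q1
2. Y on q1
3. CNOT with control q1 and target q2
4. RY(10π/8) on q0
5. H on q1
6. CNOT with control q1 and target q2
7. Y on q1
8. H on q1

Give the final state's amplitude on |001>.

The amplitude on |001> is sqrt(4 - 2*sqrt(2))/4.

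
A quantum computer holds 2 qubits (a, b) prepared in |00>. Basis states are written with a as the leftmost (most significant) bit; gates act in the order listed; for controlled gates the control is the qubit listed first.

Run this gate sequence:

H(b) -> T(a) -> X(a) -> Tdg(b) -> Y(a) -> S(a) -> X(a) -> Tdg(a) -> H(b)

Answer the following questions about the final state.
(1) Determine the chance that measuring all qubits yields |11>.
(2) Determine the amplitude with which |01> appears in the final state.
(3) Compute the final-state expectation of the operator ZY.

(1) Outcome |11> occurs with probability 1/2 - sqrt(2)/4.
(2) The amplitude on |01> is 0.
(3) The expectation value of ZY is -sqrt(2)/2.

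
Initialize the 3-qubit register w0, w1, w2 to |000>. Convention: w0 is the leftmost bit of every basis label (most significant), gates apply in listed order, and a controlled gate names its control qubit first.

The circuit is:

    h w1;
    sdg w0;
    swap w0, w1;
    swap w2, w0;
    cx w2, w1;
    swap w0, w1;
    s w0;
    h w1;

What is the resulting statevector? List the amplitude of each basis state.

The final amplitudes are 1/2 on |000>, 0 on |001>, 1/2 on |010>, 0 on |011>, 0 on |100>, I/2 on |101>, 0 on |110>, I/2 on |111>.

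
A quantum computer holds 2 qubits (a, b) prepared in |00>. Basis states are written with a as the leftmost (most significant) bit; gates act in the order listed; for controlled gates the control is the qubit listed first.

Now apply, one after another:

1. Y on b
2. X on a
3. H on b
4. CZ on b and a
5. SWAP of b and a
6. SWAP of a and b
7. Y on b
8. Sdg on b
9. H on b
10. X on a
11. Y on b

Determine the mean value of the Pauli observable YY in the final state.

In the final state, YY has expectation 0.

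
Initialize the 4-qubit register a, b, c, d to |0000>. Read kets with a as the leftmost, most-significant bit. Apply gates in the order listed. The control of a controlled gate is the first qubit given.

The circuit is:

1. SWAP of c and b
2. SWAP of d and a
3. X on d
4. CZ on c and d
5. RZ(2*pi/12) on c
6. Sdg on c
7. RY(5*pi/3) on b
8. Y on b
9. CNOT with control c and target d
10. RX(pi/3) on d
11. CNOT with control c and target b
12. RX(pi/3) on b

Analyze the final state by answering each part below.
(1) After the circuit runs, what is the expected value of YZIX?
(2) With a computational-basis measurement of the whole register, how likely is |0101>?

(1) The expectation value of YZIX is 0.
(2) Outcome |0101> occurs with probability 15/32.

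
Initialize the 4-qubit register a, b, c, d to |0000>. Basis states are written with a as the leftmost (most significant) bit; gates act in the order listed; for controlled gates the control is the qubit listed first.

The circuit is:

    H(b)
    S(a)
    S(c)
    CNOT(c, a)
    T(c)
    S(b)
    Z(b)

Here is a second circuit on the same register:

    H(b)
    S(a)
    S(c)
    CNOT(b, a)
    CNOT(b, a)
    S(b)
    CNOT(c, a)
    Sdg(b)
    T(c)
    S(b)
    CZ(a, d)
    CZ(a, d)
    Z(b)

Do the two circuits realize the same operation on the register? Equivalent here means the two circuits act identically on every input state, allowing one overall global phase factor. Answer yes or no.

Yes — the two circuits implement the same unitary up to a global phase.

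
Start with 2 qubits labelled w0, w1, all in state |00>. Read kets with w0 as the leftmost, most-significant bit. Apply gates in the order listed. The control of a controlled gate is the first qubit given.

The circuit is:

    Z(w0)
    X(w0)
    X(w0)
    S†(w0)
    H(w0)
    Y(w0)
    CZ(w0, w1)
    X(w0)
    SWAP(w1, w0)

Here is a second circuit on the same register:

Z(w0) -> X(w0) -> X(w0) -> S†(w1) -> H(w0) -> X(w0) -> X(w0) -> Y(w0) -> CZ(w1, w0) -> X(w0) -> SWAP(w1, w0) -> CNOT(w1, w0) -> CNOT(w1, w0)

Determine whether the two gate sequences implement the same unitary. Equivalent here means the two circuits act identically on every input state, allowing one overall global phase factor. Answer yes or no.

No — the two circuits implement different unitaries, even allowing a global phase.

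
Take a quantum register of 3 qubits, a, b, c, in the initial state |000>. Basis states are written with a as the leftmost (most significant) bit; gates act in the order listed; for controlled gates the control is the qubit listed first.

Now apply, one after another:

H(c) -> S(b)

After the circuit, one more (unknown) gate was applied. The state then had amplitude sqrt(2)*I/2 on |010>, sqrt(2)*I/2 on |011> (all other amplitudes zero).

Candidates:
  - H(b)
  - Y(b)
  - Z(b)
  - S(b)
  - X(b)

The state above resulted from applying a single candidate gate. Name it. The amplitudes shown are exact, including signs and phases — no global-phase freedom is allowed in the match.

The unique candidate consistent with the amplitudes is Y(b).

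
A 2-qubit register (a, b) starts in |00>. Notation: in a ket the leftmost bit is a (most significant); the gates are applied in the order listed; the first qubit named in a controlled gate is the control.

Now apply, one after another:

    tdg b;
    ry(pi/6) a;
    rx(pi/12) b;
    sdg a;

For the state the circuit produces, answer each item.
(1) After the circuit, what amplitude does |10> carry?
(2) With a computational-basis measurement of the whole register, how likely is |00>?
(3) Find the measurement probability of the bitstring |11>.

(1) The amplitude on |10> is I*(-3*sqrt(2*sqrt(2) + 4)/16 - sqrt(12 - 6*sqrt(2))/16 + sqrt(4 - 2*sqrt(2))/16 + sqrt(6*sqrt(2) + 12)/16).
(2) The probability of measuring |00> is sqrt(3)/8 + 5*sqrt(2)/32 + 3*sqrt(6)/32 + 1/4.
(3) The probability of measuring |11> is -sqrt(3)/8 - sqrt(6)/32 + sqrt(2)/32 + 1/4.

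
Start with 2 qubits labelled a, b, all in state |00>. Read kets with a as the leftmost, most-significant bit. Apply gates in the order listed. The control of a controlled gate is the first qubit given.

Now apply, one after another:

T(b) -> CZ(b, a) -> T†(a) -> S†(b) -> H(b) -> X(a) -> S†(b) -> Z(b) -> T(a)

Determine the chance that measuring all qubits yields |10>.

The probability of measuring |10> is 1/2.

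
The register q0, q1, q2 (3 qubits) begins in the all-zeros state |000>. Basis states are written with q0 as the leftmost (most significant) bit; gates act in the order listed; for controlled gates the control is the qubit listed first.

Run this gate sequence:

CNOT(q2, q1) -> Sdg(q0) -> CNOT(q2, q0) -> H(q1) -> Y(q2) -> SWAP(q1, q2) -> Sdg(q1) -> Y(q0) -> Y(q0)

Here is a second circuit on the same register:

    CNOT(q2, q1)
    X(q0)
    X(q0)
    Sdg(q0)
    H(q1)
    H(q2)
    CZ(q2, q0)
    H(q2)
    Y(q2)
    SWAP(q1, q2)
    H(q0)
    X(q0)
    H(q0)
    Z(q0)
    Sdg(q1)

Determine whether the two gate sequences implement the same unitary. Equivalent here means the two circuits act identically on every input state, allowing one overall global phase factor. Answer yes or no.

No: there is an input state on which the two circuits produce genuinely different outputs (not merely differing by a phase).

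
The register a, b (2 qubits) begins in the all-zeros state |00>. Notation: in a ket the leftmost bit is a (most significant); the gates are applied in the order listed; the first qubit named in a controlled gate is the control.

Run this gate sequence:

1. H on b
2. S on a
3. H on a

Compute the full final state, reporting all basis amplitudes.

The resulting statevector has amplitude 1/2 on |00>, 1/2 on |01>, 1/2 on |10>, 1/2 on |11>.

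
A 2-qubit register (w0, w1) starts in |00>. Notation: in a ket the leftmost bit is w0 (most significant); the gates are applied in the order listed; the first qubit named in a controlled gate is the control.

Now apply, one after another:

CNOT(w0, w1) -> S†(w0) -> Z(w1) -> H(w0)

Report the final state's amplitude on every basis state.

The final amplitudes are sqrt(2)/2 on |00>, 0 on |01>, sqrt(2)/2 on |10>, 0 on |11>.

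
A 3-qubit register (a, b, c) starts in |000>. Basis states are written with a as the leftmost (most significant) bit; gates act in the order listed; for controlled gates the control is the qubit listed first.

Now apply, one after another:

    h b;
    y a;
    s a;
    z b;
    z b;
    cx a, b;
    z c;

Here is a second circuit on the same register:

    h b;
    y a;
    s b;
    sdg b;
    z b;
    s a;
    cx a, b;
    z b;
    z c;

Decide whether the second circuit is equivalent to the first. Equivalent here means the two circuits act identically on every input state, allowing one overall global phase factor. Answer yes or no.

No — the two circuits implement different unitaries, even allowing a global phase.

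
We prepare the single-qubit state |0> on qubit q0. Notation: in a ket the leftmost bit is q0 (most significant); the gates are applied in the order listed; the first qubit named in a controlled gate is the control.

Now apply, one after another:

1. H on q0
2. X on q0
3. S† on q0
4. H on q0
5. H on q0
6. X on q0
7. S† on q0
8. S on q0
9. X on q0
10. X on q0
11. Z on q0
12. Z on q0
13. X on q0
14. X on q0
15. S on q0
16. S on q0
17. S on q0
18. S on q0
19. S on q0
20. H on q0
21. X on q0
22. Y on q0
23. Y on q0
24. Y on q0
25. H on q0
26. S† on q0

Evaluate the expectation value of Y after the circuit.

The expectation value of Y is 1.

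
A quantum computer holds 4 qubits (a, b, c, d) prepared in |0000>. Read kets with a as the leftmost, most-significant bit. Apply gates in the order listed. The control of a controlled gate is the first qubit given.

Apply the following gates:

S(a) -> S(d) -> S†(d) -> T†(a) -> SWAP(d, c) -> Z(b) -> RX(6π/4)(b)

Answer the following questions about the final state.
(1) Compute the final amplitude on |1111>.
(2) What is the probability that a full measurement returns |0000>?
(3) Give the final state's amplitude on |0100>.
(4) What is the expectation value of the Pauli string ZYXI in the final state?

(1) The amplitude on |1111> is 0. Key observation: the block from step 2 through step 3 cancels to the identity and can be dropped.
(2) A full measurement returns |0000> with probability 1/2.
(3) The final state's coefficient on |0100> equals -sqrt(2)*I/2.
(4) The expectation value of ZYXI is 0.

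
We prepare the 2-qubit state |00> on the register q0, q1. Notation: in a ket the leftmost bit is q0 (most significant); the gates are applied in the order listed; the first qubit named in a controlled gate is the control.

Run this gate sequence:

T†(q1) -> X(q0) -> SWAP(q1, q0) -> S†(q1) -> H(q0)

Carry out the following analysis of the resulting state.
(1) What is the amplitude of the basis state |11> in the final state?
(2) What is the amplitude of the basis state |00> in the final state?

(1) The amplitude on |11> is -sqrt(2)*I/2.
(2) The amplitude on |00> is 0.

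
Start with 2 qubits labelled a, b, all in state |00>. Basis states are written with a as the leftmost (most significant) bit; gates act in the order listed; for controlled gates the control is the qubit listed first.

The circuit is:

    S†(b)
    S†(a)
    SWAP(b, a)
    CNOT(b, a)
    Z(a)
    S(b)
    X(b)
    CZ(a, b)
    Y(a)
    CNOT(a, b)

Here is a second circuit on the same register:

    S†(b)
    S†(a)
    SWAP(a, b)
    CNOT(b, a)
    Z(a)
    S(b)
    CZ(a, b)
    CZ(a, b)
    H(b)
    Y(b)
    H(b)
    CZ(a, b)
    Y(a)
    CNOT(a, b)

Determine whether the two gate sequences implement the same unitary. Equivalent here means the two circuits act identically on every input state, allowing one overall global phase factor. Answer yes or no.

No, they are not equivalent — no single phase factor reconciles the two unitaries.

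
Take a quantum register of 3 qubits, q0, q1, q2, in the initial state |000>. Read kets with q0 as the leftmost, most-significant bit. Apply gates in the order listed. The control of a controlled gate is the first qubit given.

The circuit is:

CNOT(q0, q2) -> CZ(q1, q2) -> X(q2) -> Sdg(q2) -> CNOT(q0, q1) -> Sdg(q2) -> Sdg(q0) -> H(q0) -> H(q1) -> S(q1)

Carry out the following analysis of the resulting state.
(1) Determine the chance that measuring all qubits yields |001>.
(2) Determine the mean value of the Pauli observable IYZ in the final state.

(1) Outcome |001> occurs with probability 1/4.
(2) The expectation value of IYZ is -1.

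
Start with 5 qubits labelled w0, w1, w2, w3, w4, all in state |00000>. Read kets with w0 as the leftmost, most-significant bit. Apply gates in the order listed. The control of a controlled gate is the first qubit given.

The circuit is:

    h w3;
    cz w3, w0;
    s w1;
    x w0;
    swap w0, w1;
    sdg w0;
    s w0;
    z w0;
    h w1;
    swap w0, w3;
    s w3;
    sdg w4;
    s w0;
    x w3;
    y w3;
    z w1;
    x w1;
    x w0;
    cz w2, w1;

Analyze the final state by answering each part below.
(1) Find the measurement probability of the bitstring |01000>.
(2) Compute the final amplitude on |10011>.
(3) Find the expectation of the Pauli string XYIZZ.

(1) The probability of measuring |01000> is 1/4.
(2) |10011> carries amplitude 0 in the final state.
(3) The expectation value of XYIZZ is 0.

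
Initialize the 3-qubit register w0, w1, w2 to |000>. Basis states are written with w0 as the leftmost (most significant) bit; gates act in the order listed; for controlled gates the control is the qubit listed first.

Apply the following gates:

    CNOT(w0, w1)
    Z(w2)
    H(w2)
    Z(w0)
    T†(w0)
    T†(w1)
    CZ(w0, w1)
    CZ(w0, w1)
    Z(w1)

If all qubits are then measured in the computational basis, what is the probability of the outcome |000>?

Outcome |000> occurs with probability 1/2. Key observation: steps 7-8 multiply out to the identity, so the circuit reduces to the remaining gates.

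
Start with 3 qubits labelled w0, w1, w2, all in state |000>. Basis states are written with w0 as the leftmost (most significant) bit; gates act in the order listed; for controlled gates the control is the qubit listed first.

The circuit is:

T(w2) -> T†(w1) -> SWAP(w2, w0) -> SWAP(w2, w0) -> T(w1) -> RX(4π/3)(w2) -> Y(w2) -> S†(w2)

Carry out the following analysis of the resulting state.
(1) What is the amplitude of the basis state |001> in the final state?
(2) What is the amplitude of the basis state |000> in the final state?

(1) |001> carries amplitude -1/2 in the final state. Key observation: steps 2-5 multiply out to the identity, so the circuit reduces to the remaining gates.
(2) |000> carries amplitude -sqrt(3)/2 in the final state.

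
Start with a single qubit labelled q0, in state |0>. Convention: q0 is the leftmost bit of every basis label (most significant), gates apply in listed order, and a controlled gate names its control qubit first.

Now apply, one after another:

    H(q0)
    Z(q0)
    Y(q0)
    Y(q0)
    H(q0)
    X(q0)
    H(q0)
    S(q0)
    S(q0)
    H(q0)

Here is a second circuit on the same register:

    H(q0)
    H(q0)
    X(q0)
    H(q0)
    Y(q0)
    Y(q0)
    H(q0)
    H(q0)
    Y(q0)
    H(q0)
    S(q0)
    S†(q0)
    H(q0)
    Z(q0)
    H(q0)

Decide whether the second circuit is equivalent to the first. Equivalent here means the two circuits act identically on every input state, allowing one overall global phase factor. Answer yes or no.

No — the two circuits implement different unitaries, even allowing a global phase.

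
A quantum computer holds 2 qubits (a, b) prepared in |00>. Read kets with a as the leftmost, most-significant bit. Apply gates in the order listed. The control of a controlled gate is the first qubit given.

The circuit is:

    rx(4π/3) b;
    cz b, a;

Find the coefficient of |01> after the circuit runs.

The final state's coefficient on |01> equals -sqrt(3)*I/2.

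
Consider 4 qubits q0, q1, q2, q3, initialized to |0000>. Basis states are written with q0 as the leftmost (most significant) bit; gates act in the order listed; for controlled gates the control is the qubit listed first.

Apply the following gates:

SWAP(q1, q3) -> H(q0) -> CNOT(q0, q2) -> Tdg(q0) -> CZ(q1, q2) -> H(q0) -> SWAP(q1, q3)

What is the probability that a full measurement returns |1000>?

Outcome |1000> occurs with probability 1/4.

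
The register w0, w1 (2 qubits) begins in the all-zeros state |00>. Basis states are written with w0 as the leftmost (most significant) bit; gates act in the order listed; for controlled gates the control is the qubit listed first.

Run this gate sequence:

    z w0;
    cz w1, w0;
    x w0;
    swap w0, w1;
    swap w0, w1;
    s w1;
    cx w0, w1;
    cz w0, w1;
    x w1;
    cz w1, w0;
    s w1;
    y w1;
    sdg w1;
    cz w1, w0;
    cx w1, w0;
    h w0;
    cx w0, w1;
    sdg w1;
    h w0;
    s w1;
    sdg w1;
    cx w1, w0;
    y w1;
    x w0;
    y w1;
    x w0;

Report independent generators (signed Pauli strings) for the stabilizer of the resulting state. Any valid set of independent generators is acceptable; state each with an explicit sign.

The stabilizer group can be generated by -XZ, -ZY, among other valid generating sets.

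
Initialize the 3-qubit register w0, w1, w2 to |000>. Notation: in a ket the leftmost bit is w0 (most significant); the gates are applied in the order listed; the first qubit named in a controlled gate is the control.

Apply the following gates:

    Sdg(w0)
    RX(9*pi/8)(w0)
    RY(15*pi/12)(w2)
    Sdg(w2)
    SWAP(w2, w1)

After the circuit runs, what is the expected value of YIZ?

In the final state, YIZ has expectation sqrt(2 - sqrt(2))/2.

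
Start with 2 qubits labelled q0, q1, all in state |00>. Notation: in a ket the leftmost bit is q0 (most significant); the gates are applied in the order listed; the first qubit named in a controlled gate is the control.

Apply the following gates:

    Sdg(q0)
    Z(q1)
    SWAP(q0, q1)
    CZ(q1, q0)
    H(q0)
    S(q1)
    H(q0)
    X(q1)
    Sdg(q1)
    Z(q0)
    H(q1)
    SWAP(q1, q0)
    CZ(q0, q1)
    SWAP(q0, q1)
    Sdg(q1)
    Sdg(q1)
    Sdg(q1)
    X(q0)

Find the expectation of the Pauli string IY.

The expectation value of IY is -1.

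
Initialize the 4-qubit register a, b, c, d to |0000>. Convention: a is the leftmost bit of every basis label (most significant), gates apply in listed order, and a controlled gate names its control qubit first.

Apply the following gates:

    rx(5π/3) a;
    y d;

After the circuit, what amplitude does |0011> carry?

|0011> carries amplitude 0 in the final state.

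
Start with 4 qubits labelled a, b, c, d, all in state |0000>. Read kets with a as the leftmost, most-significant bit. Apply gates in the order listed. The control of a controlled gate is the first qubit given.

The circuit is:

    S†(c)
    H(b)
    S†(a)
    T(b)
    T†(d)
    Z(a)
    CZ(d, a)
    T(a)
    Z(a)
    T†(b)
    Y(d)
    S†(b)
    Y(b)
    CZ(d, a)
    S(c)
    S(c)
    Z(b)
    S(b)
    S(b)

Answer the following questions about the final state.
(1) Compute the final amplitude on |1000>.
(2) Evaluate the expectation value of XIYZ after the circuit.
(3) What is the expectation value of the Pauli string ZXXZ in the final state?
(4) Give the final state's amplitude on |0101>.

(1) |1000> carries amplitude 0 in the final state.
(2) The expectation value of XIYZ is 0.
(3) The observable ZXXZ averages to 0.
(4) The final state's coefficient on |0101> equals -sqrt(2)/2.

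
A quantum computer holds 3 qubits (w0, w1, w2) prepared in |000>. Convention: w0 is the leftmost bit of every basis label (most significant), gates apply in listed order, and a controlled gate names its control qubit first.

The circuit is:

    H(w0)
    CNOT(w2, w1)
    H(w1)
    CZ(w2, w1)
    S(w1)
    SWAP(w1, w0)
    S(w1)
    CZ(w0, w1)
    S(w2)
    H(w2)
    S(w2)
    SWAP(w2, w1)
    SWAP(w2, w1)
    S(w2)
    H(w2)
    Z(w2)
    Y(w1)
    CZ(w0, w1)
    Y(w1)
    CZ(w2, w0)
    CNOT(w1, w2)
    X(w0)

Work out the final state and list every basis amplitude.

The resulting statevector has amplitude 0 on |000>, -I/2 on |001>, 1/2 on |010>, 0 on |011>, 0 on |100>, -1/2 on |101>, -I/2 on |110>, 0 on |111>. Key observation: gates 12-13 undo each other exactly, leaving only the rest of the circuit to track.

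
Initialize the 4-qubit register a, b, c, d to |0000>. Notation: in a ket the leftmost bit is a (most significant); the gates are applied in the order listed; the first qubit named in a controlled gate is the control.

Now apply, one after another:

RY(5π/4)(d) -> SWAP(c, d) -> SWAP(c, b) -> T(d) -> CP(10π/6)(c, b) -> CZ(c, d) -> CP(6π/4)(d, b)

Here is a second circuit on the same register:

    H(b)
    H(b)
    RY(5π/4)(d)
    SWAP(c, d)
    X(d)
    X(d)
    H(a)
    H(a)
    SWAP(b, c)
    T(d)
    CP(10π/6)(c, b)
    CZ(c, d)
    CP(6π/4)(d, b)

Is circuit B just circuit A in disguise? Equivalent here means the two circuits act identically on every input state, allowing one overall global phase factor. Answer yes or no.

Yes: on every input state the two circuits agree up to one overall phase factor.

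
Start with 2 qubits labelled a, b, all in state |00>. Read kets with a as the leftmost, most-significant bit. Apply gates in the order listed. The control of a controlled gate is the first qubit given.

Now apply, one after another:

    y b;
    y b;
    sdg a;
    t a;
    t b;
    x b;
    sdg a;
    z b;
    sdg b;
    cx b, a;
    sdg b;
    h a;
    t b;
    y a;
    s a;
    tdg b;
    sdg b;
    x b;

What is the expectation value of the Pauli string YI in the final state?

The expectation value of YI is 1.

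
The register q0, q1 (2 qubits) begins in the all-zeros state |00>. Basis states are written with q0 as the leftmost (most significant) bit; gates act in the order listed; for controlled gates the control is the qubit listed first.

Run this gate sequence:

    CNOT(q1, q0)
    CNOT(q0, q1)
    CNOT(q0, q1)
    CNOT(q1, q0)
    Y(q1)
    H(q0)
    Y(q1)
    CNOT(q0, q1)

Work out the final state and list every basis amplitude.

The final amplitudes are sqrt(2)/2 on |00>, 0 on |01>, 0 on |10>, sqrt(2)/2 on |11>.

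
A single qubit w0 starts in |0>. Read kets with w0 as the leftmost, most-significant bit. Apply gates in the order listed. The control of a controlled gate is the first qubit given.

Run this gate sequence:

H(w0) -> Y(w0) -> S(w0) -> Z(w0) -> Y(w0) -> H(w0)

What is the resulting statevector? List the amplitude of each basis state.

The resulting statevector has amplitude 1/2 - I/2 on |0>, -1/2 - I/2 on |1>.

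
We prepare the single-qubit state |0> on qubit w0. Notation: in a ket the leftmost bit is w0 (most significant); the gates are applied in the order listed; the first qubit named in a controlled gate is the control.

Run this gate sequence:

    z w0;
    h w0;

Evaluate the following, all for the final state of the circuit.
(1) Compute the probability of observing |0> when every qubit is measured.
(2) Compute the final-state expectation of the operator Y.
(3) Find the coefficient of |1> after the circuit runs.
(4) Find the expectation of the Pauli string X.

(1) Outcome |0> occurs with probability 1/2.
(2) In the final state, Y has expectation 0.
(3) |1> carries amplitude sqrt(2)/2 in the final state.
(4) In the final state, X has expectation 1.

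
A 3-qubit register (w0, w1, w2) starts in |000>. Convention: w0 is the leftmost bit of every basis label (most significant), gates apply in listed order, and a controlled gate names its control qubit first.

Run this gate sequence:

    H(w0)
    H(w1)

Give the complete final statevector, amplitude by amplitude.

The resulting statevector has amplitude 1/2 on |000>, 0 on |001>, 1/2 on |010>, 0 on |011>, 1/2 on |100>, 0 on |101>, 1/2 on |110>, 0 on |111>.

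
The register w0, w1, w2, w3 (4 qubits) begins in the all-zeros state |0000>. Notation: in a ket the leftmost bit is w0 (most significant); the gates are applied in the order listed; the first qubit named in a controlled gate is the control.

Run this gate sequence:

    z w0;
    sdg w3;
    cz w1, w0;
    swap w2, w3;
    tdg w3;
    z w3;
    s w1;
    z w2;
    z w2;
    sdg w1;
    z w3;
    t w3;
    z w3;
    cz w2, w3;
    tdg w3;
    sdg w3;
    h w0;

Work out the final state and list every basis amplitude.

After the circuit, the state carries amplitude sqrt(2)/2 on |0000>, sqrt(2)/2 on |1000>, and 0 on every other basis state. Key observation: steps 5-12 multiply out to the identity, so the circuit reduces to the remaining gates.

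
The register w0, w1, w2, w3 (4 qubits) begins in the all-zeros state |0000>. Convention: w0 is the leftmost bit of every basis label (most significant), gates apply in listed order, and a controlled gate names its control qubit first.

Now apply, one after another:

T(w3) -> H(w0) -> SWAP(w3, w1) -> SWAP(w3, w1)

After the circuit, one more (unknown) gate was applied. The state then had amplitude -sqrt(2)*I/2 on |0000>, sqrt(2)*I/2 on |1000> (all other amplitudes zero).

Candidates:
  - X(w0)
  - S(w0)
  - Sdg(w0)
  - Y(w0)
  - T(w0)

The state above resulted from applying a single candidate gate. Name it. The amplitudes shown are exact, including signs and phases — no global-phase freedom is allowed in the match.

The applied gate was Y(w0). Key observation: steps 3-4 multiply out to the identity, so the circuit reduces to the remaining gates.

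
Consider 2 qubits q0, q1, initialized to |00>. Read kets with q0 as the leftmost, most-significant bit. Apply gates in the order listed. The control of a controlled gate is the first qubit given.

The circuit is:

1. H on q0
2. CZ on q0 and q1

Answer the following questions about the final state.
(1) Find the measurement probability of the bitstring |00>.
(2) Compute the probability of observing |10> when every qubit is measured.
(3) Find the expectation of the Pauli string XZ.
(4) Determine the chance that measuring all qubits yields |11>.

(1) A full measurement returns |00> with probability 1/2.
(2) The probability of measuring |10> is 1/2.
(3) The observable XZ averages to 1.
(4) A full measurement returns |11> with probability 0.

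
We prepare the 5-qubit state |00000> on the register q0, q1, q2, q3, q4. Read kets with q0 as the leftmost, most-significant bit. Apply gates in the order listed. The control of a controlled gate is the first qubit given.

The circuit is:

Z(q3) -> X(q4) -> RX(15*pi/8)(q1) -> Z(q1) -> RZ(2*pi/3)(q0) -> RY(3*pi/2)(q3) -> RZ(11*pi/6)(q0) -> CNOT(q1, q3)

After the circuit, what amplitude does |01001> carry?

The amplitude on |01001> is -sqrt(2)*exp(I*pi/4)*sin(pi/16)/2.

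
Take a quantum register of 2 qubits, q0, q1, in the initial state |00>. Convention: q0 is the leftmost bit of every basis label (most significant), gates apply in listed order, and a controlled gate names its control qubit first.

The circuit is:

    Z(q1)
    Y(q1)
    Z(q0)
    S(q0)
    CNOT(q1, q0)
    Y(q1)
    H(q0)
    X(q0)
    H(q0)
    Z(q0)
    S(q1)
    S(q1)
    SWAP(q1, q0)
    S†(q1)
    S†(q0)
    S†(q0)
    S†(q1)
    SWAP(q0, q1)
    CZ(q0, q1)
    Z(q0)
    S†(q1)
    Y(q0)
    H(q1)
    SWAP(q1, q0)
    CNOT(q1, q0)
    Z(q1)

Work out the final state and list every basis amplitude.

The final amplitudes are -sqrt(2)*I/2 on |00>, 0 on |01>, -sqrt(2)*I/2 on |10>, 0 on |11>. Key observation: steps 7-10 multiply out to the identity, so the circuit reduces to the remaining gates.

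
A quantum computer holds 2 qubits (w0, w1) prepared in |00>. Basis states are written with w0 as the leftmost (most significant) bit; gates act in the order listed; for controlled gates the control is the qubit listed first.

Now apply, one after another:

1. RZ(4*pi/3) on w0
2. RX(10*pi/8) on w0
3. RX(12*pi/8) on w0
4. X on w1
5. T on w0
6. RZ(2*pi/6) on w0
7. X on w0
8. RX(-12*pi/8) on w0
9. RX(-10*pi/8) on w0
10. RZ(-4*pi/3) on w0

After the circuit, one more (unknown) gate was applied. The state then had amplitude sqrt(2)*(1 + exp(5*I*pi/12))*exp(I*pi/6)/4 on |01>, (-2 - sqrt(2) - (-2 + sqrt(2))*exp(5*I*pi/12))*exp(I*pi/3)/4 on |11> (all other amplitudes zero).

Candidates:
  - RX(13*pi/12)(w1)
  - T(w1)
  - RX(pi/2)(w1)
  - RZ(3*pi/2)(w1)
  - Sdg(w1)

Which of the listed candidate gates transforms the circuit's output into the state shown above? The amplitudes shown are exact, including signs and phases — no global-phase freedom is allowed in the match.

The applied gate was T(w1).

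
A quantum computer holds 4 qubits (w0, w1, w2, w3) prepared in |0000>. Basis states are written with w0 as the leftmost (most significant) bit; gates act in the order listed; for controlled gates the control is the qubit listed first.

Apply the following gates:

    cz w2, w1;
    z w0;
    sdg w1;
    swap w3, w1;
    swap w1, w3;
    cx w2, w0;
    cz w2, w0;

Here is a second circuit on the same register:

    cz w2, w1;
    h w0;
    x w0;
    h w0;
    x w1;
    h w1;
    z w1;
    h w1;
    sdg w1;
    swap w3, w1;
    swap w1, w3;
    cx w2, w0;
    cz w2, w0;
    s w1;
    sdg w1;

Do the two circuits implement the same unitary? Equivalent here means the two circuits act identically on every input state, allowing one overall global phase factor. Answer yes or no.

Yes — the two circuits implement the same unitary up to a global phase.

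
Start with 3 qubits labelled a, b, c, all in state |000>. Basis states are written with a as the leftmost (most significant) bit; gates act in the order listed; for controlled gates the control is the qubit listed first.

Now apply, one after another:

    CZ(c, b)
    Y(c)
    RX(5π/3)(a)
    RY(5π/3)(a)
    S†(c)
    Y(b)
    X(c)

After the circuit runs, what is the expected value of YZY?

The expectation value of YZY is 0.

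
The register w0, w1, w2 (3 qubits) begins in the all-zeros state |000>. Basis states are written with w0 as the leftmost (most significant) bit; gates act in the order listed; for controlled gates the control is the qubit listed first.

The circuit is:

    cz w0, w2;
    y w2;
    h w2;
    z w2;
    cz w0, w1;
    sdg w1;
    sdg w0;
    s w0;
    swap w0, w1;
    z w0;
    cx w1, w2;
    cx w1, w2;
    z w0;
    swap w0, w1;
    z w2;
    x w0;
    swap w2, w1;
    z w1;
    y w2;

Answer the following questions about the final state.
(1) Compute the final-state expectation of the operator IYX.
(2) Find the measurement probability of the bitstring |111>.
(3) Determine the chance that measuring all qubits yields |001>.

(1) The observable IYX averages to 0. Key observation: the block from step 9 through step 14 cancels to the identity and can be dropped.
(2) The probability of measuring |111> is 1/2.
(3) The probability of measuring |001> is 0.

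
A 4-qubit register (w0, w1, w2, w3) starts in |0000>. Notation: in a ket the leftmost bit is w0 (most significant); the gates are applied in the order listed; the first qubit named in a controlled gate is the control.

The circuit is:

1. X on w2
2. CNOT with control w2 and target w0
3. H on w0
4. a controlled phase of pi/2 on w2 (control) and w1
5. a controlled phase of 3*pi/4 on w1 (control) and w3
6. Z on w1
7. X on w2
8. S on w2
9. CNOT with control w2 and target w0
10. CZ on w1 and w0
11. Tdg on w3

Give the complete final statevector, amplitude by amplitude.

The resulting statevector has amplitude sqrt(2)/2 on |0000>, -sqrt(2)/2 on |1000>, and 0 on every other basis state.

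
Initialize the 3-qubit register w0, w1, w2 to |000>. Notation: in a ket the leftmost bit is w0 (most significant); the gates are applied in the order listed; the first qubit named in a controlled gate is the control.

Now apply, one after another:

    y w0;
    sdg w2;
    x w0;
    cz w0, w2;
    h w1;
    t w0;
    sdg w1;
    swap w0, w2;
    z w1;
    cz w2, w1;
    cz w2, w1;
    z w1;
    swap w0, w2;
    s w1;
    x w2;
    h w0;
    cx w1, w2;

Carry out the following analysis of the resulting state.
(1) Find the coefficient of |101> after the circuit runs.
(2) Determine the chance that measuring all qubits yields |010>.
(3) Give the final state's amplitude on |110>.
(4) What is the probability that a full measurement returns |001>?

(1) |101> carries amplitude I/2 in the final state. Key observation: steps 7-14 multiply out to the identity, so the circuit reduces to the remaining gates.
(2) Outcome |010> occurs with probability 1/4.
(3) |110> carries amplitude I/2 in the final state.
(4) Outcome |001> occurs with probability 1/4.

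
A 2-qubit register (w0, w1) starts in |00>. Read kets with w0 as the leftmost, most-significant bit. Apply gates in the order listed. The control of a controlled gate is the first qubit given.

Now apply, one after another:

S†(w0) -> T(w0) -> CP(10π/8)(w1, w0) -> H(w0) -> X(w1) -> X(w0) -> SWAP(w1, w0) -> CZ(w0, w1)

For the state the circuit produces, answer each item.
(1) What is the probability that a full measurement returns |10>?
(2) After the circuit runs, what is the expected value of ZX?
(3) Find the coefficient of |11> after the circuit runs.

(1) A full measurement returns |10> with probability 1/2.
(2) The expectation value of ZX is 1.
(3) |11> carries amplitude -sqrt(2)/2 in the final state.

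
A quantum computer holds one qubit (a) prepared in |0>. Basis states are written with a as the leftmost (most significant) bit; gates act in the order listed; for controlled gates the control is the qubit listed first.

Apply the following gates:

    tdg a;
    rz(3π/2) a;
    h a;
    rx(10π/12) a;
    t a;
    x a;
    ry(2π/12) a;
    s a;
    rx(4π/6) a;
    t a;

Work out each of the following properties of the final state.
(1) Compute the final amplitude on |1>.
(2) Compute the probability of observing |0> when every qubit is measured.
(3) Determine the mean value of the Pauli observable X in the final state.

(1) The amplitude on |1> is sqrt(6)*(1 - I)/8 - sqrt(6)*exp(I*pi/4)/8 - sqrt(2)*(1 + I)/8 + sqrt(2)*exp(3*I*pi/4)/8 + sqrt(2)*exp(I*pi/4)/8 + sqrt(6)*exp(3*I*pi/4)/8.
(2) The probability of measuring |0> is sqrt(2)/4 + 1/2.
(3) In the final state, X has expectation 1/2.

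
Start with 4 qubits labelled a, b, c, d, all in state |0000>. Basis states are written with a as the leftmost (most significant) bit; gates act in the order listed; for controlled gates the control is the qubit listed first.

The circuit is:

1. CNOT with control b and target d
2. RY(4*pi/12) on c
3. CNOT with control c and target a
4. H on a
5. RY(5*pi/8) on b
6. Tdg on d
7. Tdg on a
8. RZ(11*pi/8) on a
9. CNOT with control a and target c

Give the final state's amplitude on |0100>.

|0100> carries amplitude -sqrt(6)*exp(5*I*pi/16)*sin(5*pi/16)/4 in the final state.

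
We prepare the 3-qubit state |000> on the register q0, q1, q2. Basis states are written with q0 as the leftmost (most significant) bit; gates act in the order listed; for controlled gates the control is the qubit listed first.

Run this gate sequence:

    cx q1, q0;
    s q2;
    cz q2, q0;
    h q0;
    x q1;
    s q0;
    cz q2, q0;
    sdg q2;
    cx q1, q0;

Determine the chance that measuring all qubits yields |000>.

The probability of measuring |000> is 0.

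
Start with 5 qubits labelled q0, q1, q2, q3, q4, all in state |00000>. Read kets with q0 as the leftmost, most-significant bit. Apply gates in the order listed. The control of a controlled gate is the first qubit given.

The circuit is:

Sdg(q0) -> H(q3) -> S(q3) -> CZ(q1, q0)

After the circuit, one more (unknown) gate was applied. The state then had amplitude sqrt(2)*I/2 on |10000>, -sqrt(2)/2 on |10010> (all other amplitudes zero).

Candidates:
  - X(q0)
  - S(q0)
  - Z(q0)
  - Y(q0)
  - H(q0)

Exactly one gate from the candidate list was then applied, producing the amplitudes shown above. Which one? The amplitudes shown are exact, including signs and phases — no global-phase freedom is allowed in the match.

It was Y(q0) that produced the state shown.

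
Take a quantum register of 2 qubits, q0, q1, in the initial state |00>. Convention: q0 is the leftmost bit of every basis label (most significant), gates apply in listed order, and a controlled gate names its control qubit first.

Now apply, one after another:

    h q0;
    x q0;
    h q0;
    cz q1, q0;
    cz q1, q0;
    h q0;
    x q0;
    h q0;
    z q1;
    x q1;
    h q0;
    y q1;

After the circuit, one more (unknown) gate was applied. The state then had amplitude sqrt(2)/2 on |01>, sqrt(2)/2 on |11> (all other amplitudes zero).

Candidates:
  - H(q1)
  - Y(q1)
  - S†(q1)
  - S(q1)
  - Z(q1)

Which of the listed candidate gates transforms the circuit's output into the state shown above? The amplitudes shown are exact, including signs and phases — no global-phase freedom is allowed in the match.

The unique candidate consistent with the amplitudes is Y(q1). Key observation: gates 1-8 undo each other exactly, leaving only the rest of the circuit to track.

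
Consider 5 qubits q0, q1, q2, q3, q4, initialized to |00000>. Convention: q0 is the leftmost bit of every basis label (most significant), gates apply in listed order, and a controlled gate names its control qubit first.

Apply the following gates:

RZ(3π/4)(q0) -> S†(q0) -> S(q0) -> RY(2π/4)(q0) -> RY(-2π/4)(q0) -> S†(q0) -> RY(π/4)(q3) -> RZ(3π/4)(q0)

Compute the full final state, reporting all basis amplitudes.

After the circuit, the state carries amplitude -sqrt(sqrt(2) + 2)*exp(I*pi/4)/2 on |00000>, -sqrt(2 - sqrt(2))*exp(I*pi/4)/2 on |00010>, and 0 on every other basis state. Key observation: the block from step 3 through step 6 cancels to the identity and can be dropped.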